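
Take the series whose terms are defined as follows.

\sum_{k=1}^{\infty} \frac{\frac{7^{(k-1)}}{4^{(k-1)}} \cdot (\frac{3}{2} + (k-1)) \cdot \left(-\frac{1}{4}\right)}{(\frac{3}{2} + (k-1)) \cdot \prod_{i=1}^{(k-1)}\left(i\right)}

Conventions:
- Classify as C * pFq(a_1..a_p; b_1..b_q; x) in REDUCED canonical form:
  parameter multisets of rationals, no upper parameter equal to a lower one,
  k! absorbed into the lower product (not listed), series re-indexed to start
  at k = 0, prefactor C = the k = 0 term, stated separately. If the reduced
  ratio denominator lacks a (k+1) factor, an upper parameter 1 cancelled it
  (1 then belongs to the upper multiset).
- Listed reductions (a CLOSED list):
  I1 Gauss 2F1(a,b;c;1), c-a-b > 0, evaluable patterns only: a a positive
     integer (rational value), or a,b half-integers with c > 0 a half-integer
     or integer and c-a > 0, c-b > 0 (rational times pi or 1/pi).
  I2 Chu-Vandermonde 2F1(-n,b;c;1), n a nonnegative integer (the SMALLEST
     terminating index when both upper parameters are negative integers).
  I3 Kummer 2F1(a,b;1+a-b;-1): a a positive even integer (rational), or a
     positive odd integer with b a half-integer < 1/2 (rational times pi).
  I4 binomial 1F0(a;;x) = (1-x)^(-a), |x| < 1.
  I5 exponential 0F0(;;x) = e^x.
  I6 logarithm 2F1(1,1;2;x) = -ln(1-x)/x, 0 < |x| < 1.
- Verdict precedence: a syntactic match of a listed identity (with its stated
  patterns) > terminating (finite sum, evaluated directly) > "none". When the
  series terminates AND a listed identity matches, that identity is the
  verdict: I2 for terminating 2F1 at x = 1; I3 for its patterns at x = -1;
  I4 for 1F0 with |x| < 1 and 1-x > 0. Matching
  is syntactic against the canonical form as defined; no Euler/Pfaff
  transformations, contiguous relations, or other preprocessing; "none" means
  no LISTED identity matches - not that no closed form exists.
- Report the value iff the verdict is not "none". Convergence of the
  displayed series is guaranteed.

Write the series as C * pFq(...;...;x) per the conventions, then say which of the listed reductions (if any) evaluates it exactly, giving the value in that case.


Prefactor -\frac{1}{4}, argument \frac{7}{4}: 0F0 with upper {-} over lower {-}. Verdict: the exponential series (I5) applies (the 0F0 exponential series at x = \frac{7}{4}). Its exact value is \left(-\frac{1}{4}\right) \cdot e^{\frac{7}{4}}.

First insight: t_0 = -\frac{1}{4} here, and the product of the first k integers (C = -1/4) is k!.
Adjacent-term ratio: r(k) = \frac{7}{4} * 1 / [(k+1)] - rational; roots negated = parameters, x = \frac{7}{4}, C = -\frac{1}{4}.


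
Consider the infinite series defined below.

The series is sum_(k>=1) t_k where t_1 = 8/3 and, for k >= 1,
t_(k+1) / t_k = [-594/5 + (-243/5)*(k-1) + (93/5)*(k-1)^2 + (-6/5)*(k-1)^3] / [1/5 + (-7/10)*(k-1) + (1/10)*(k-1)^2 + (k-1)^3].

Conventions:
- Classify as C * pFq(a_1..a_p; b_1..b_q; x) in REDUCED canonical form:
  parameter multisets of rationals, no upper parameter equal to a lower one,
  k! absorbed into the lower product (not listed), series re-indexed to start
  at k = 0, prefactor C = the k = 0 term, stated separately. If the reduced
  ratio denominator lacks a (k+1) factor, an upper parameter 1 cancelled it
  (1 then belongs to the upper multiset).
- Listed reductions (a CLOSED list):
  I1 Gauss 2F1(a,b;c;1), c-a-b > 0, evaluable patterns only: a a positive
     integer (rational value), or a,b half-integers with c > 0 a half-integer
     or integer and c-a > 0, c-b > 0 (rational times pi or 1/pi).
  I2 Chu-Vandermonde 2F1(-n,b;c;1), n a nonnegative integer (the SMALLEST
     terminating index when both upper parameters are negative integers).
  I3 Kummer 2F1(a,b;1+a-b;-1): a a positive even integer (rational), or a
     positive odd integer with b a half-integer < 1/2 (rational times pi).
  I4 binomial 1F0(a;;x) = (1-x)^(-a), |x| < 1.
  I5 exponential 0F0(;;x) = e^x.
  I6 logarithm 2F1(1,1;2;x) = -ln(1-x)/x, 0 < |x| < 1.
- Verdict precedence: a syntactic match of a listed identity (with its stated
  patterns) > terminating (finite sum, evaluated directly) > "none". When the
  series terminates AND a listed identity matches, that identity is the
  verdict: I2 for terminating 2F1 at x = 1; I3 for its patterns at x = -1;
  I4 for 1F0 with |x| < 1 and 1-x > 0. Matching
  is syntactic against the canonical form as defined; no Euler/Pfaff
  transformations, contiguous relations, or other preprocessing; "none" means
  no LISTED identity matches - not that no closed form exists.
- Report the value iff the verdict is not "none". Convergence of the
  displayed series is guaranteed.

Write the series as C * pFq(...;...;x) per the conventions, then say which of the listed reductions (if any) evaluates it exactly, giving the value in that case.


Prefactor 8/3, argument -6/5: 3F2 with upper {-11, -6, 3/2} over lower {-1/2, -2/5}. Verdict: terminating - upper -6 stops the sum at k = 6; the 7 terms are added exactly. Sum: -3908322776/897.

The tell: from the first term 8/3: the expanded ratio factors over Q; C = 8/3, roots give parameters.
Ratio: r(k) = (-6/5) * (k-11) (k-6) (k+3/2) / [(k-1/2) (k-2/5) (k+1)] - poly over poly, x = (-6/5) from leading terms; C = 8/3 at k = 0.


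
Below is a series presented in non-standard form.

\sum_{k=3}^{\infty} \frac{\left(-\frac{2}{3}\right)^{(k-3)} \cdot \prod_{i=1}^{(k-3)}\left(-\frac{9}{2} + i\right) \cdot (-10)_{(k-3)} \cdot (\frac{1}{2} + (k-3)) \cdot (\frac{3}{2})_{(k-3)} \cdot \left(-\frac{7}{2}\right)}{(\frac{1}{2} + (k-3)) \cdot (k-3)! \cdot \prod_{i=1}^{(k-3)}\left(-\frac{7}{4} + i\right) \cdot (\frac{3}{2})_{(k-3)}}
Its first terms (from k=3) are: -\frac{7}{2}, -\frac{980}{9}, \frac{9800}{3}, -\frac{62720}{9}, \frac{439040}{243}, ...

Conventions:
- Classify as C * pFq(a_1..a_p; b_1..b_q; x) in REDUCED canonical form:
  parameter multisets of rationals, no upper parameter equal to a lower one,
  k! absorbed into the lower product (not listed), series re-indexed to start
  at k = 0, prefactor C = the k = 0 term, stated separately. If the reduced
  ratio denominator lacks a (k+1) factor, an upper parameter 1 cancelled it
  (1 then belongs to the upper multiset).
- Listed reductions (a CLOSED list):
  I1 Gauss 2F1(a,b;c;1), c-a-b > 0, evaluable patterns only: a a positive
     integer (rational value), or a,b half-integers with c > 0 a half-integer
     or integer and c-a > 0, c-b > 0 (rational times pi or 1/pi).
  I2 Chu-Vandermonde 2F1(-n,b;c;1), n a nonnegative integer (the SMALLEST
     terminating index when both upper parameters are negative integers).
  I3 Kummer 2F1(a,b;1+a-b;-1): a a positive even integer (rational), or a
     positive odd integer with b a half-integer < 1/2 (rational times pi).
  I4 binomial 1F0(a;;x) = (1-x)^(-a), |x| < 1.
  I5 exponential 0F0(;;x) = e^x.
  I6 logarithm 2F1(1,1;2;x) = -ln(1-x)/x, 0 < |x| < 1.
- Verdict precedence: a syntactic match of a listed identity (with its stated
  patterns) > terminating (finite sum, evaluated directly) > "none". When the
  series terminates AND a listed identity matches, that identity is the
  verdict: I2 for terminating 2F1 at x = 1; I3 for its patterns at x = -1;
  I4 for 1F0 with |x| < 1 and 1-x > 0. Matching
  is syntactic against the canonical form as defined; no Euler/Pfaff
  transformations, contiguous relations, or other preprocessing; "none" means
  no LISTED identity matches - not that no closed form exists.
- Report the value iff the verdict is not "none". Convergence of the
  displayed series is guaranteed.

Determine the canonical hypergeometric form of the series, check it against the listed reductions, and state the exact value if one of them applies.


First insight: t_0 = -\frac{7}{2} here, and the factor k + 1/2 cancels (top and bottom), leaving C = -7/2, x = -2/3.
Ratio: r(k) = -\frac{2}{3} * (k-10) (k-\frac{7}{2}) / [(k-\frac{3}{4}) (k+1)] ; factor over Q: parameters, x = -\frac{2}{3}, and C = -\frac{7}{2}.

The series (x = -\frac{2}{3}) is 2F1: upper {-10, -\frac{7}{2}}, lower {-\frac{3}{4}}, prefactor -\frac{7}{2}. Verdict: terminating - no listed pattern fits, but -10 in the upper list cuts the series at k = 10; direct evaluation. Value: -\frac{19672722935201}{11353351230}.


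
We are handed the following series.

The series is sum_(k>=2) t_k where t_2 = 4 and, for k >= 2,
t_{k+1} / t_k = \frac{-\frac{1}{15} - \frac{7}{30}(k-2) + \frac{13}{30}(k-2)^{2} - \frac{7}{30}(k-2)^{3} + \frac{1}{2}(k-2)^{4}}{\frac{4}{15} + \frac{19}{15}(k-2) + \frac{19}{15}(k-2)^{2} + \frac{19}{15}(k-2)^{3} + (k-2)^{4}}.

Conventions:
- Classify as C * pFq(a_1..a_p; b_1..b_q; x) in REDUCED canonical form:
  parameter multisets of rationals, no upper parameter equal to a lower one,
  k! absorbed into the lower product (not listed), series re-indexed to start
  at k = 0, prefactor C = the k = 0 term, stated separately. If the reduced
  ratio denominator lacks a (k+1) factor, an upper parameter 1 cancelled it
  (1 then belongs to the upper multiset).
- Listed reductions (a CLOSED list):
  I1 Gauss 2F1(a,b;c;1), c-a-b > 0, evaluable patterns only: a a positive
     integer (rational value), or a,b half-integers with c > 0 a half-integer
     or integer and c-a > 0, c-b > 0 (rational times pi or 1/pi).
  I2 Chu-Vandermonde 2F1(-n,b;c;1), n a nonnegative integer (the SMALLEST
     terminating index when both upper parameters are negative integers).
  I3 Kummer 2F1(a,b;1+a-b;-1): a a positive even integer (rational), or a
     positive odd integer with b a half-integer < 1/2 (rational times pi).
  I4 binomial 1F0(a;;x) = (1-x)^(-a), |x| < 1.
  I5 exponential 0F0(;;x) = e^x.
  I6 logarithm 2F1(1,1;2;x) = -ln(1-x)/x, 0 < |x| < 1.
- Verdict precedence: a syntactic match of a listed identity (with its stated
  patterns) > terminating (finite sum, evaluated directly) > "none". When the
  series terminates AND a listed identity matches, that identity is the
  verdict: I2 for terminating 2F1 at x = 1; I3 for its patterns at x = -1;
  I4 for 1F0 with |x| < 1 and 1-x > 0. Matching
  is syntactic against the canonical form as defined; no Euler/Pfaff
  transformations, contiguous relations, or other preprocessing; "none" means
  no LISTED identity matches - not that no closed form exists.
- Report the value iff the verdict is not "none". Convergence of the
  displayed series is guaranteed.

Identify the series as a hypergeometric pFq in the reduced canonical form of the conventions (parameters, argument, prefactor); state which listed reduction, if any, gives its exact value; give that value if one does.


This is 4 * 2F1(-\frac{2}{3}, \frac{1}{5}; \frac{4}{15}; \frac{1}{2}) in reduced canonical form. Verdict: none - this 2F1 at x = \frac{1}{2} matches no listed pattern, and upper {-\frac{2}{3}, \frac{1}{5}} holds no stopper.

Key step: with t_0 = 4, the expanded ratio factors over Q; prefactor 4, roots give parameters.
Adjacent-term ratio: r(k) = \frac{1}{2} * (k-\frac{2}{3}) (k+\frac{1}{5}) / [(k+\frac{4}{15}) (k+1)] - poly over poly, x = \frac{1}{2} from leading terms; C = 4 at k = 0.


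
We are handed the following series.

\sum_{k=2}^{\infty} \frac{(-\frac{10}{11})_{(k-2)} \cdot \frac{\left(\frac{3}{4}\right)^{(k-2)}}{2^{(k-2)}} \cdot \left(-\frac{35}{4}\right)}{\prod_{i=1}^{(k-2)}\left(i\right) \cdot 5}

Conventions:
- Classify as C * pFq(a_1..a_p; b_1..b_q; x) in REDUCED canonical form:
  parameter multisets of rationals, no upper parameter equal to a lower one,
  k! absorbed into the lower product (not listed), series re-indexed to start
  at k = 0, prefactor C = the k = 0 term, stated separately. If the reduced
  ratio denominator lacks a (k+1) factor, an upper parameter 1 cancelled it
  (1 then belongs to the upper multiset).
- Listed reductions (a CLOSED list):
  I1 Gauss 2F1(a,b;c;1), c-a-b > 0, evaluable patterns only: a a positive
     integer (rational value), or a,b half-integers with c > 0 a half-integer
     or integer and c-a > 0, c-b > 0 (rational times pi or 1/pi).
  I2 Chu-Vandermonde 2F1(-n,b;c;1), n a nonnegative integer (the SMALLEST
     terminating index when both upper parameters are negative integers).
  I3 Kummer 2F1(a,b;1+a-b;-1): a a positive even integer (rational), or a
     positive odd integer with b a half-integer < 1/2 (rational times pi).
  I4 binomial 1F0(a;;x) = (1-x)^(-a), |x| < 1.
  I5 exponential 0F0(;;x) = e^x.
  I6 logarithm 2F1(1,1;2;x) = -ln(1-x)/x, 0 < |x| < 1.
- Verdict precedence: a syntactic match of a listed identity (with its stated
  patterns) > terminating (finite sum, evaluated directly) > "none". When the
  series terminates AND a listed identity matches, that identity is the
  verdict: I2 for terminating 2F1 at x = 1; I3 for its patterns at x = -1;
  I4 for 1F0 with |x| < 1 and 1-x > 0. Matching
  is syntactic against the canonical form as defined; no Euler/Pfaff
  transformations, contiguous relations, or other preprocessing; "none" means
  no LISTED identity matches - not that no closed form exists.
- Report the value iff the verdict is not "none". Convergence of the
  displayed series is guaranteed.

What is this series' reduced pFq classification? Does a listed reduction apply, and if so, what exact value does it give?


With C = -\frac{7}{4}: the canonical form is 1F0(-\frac{10}{11}; -; \frac{3}{8}). Verdict at x = \frac{3}{8}: the I4 binomial reduction matches (the 1F0 binomial series: exponent 10/11, x = \frac{3}{8}). Hence: \left(-\frac{7}{4}\right) \cdot \left(\frac{5}{8}\right)^{\frac{10}{11}}.

Key step: with t_0 = -\frac{7}{4}, the constant factors (prefactor -7/4) combine into one prefactor.
Term ratio: r(k) = \frac{3}{8} * (k-\frac{10}{11}) / [(k+1)] - rational in k. x = \frac{3}{8}; t_0 = -\frac{7}{4}; negate the roots.


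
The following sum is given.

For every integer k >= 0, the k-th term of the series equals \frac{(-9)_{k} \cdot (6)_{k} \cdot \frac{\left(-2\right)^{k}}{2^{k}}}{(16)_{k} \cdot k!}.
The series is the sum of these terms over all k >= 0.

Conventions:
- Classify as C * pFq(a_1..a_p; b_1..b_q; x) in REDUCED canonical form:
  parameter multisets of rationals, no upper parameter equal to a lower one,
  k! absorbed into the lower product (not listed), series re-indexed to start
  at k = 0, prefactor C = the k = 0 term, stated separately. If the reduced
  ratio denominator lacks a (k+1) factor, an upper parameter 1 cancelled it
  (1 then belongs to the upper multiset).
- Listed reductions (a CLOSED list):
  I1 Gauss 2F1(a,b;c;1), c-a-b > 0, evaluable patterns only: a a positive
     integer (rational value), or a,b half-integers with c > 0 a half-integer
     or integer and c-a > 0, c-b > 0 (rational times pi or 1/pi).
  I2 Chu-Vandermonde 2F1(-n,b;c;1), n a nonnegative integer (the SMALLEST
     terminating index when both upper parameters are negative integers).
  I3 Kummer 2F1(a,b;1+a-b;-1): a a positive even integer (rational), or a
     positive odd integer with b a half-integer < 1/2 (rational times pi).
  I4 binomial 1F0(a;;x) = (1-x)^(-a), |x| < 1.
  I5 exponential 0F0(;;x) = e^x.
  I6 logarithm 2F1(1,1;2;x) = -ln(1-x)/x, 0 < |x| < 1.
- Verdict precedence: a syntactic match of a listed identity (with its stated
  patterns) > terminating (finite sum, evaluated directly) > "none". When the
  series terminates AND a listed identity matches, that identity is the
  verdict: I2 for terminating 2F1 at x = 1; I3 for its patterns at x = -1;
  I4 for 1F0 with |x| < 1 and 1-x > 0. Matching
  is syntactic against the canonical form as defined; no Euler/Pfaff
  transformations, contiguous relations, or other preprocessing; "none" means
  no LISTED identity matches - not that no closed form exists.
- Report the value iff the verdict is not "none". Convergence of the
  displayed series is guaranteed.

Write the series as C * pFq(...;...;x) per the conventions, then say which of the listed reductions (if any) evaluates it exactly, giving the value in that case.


x = -1 here; the reduced form reads 2F1, upper {-9, 6}, lower {16}, C = 1. Verdict: this is Kummer's theorem (I3) (x = -1; c = 16 equals 1+a-b for upper {-9, 6}: listed pattern). Exact value: \frac{91}{4}.

The tell: with t_0 = 1, the two k-th powers (C = 1, x = -1) combine into one argument.
Consecutive-term ratio: r(k) = -1 * (k-9) (k+6) / [(k+16) (k+1)] - rational in k, leading ratio -1; with t_0 = 1, classification follows.


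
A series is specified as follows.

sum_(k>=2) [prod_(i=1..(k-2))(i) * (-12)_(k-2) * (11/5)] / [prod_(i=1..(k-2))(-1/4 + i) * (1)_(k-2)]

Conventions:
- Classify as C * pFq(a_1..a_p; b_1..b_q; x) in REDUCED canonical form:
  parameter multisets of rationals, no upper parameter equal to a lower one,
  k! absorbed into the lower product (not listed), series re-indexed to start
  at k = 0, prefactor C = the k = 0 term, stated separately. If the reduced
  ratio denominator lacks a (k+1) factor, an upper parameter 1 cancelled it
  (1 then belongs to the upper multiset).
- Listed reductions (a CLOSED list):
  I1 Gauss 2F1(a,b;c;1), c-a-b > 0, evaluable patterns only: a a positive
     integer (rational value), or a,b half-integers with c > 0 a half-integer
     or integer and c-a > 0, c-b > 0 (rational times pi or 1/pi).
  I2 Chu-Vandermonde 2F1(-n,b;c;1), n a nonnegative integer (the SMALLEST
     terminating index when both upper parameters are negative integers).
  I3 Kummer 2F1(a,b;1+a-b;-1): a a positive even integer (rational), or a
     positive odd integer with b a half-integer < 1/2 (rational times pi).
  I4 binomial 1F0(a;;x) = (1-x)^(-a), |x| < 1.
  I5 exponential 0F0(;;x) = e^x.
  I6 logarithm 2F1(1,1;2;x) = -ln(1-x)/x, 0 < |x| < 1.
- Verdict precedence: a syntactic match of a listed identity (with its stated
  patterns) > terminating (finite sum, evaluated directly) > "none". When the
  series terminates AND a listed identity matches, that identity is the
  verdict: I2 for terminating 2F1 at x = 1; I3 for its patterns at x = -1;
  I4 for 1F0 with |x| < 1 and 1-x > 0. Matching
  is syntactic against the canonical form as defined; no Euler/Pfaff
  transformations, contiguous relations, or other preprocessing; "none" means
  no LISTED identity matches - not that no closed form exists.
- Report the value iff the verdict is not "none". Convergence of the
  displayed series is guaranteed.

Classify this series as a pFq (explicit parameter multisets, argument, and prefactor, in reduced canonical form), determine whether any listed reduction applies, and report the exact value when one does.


Structural cue: with t_0 = 11/5, the running product (C = 11/5) telescopes to a rising factorial.
Adjacent-term ratio: r(k) = 1 * (k-12) (k+1) / [(k+3/4) (k+1)] - poly over poly, x = 1 from leading terms; C = 11/5 at k = 0.

Prefactor 11/5, argument 1: 2F1 with upper {-12, 1} over lower {3/4}. Verdict: Chu-Vandermonde (I2) applies (terminating 2F1 at x = 1 with n = 12, b = 1, c = 3/4). Its exact value is -11/235.


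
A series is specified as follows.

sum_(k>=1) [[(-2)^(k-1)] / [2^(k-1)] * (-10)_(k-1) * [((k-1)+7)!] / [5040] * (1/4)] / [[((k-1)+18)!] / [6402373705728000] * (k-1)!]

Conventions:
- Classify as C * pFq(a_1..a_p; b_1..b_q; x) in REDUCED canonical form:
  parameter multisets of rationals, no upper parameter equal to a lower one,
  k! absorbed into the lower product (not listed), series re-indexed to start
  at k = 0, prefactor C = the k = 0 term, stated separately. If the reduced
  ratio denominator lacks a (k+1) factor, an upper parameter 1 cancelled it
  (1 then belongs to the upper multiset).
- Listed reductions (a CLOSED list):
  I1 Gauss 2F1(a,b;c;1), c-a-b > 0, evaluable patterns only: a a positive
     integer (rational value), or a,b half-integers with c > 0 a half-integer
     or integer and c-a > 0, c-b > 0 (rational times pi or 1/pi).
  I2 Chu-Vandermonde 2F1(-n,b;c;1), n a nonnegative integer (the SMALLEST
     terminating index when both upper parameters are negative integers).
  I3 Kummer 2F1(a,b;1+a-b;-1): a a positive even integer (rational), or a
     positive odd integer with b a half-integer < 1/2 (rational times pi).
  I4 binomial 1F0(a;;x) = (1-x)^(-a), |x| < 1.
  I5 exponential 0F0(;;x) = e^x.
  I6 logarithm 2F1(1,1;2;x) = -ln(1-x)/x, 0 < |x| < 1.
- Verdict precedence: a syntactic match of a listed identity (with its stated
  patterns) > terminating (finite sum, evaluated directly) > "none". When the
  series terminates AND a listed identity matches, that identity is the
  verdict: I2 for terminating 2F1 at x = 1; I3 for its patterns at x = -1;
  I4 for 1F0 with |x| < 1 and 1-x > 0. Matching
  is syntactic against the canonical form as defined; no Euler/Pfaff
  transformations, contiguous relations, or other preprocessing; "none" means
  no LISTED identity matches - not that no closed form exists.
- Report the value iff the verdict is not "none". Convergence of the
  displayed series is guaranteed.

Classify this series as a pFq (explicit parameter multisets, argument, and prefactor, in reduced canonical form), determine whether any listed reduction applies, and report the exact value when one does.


x = -1 here; the reduced form reads 2F1, upper {-10, 8}, lower {19}, C = 1/4. Verdict: Kummer (I3) applies (x = -1; c = 19 equals 1+a-b for upper {-10, 8}: listed pattern). Hence: 153/14.

Structural cue: t_0 being 1/4, the factorial ratio (C = 1/4, x = -1) (k+a-1)!/(a-1)! is a rising factorial (a)_k.
Ratio: r(k) = (-1) * (k-10) (k+8) / [(k+19) (k+1)] ; factor over Q: parameters, x = (-1), and C = 1/4.


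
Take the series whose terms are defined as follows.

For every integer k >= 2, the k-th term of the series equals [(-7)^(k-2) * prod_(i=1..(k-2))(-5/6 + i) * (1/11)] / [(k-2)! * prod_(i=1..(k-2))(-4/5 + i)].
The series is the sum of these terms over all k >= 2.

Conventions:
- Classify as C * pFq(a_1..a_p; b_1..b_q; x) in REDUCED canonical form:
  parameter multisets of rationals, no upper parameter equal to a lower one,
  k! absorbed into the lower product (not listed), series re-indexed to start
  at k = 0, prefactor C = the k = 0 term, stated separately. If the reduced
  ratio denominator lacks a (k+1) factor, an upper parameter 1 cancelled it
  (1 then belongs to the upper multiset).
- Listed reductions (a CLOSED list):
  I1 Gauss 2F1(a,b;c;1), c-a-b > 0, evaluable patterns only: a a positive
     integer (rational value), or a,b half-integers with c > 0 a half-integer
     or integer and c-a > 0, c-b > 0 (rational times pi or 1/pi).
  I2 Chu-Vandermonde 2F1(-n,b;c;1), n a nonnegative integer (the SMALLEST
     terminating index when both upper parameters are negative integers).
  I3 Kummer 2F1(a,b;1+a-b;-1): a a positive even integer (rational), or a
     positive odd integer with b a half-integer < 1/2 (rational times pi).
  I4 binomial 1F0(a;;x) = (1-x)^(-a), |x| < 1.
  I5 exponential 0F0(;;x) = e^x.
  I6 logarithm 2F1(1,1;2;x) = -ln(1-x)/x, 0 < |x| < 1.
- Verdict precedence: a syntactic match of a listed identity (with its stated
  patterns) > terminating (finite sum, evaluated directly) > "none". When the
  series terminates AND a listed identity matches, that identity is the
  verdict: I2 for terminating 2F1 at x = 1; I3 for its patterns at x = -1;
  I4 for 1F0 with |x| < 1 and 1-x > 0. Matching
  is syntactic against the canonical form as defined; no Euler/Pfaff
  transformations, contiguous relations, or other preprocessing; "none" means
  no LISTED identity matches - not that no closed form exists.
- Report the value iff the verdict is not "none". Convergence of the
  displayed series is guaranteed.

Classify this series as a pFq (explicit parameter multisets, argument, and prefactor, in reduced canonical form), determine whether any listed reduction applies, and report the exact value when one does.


Key observation: t_0 = 1/11 here, and the running product (C = 1/11) telescopes to a rising factorial.
Adjacent-term ratio: r(k) = (-7) * (k+1/6) / [(k+1/5) (k+1)] - rational in k, leading ratio (-7); with t_0 = 1/11, classification follows.

At argument -7: a 1F1 with upper {1/6}, lower {1/5}, scaled by C = 1/11. Verdict: none. A 1F1 with upper {1/6} fits none of I1-I6 at x = -7; the sum runs forever.


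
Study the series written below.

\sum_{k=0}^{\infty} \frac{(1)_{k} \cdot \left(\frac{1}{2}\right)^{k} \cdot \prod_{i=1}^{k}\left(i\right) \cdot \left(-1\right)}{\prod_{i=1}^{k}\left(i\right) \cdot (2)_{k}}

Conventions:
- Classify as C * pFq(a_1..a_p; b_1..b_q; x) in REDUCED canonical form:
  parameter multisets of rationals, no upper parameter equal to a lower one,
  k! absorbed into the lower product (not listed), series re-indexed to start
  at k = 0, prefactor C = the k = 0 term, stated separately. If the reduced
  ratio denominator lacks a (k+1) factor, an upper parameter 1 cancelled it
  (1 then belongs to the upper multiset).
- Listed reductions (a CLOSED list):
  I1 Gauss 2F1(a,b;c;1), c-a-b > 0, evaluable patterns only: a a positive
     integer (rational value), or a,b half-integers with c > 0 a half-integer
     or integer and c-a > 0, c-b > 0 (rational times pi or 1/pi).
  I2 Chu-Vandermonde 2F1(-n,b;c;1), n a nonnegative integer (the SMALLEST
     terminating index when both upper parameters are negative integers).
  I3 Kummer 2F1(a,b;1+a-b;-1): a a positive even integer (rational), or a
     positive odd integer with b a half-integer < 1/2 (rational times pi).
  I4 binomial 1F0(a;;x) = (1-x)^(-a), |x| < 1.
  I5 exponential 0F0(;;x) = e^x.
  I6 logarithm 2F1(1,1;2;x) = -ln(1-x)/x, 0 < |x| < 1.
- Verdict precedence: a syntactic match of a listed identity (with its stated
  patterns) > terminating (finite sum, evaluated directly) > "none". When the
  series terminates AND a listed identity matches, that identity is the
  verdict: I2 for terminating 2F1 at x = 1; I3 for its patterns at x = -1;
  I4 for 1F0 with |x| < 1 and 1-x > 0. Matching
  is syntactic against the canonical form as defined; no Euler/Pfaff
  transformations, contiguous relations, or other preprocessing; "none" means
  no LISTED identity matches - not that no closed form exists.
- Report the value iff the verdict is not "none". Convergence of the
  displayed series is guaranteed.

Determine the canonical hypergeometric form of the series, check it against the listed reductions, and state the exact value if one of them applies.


Structural cue: from the first term -1: the running product (prefactor -1) telescopes to a rising factorial.
Step ratio: r(k) = \frac{1}{2} * (k+1) (k+1) / [(k+2) (k+1)] - rational in k, leading ratio \frac{1}{2}; with t_0 = -1, classification follows.

With C = -1: the canonical form is 2F1(1, 1; 2; \frac{1}{2}). Verdict: the I6 logarithm reduction matches (the logarithm: parameters (1,1;2), x = \frac{1}{2}). Its exact value is 2 \cdot \ln\left(\frac{1}{2}\right).


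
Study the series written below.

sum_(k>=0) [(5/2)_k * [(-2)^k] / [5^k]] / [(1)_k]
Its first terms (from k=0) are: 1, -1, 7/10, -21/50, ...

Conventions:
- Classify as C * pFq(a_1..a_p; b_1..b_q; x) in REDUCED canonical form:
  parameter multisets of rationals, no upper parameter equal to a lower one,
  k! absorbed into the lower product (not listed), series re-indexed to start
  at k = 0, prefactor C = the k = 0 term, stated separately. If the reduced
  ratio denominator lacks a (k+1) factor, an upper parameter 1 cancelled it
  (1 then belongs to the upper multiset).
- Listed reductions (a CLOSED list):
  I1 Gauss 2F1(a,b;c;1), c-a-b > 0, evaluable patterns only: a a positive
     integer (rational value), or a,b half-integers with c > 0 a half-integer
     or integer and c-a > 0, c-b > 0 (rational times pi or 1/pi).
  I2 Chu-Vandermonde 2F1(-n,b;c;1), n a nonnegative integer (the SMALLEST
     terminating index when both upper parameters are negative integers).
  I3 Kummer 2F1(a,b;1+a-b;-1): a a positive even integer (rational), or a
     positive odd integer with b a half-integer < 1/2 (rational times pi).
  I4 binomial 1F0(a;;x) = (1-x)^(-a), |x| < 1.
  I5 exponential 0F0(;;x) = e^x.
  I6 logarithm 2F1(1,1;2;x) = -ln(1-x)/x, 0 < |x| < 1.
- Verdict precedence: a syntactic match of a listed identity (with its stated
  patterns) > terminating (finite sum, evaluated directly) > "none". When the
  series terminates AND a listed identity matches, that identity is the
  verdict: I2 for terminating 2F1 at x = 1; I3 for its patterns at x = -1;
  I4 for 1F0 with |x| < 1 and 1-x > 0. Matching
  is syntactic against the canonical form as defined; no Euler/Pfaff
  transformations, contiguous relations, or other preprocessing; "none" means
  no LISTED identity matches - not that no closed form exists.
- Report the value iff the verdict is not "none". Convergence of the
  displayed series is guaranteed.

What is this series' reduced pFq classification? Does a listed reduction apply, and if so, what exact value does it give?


Canonical form: C = 1 times 1F0 with upper {5/2}, lower {-}, x = -2/5. Verdict: the binomial series (I4) matches (the 1F0 binomial series: exponent -5/2, x = -2/5). Exact value: (7/5)^(-5/2).

Structural cue: with t_0 = 1, (1)_k (C = 1) is k! itself.
Adjacent-term ratio: r(k) = (-2/5) * (k+5/2) / [(k+1)] - poly over poly, x = (-2/5) from leading terms; C = 1 at k = 0.


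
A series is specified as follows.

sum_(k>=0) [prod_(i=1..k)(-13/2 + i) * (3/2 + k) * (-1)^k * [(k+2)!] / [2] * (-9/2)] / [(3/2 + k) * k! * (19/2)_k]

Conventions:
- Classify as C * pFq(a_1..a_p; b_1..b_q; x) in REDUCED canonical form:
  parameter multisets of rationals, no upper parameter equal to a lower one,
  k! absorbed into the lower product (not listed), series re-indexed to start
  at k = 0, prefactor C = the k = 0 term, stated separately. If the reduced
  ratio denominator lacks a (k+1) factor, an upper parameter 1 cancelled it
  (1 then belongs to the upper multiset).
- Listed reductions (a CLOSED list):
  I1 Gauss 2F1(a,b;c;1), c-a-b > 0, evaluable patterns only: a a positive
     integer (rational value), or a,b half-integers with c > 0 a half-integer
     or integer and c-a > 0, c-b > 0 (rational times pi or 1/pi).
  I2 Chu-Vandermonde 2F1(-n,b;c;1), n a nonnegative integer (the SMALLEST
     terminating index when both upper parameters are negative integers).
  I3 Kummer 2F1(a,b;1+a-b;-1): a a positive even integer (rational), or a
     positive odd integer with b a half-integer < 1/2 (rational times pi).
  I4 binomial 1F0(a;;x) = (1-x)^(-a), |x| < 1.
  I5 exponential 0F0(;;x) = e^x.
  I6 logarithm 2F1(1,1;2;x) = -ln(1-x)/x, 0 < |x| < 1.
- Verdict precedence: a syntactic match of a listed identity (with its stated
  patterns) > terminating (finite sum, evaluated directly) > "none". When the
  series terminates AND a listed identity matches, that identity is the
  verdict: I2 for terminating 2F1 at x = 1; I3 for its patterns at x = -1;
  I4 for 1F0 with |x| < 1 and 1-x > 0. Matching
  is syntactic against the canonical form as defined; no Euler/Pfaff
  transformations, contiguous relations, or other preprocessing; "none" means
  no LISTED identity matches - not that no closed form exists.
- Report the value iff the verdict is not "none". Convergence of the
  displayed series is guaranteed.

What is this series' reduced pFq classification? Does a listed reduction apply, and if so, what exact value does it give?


Classification (C = -9/2): 2F1 with upper {-11/2, 3}, lower {19/2}, argument x = -1. Verdict: Kummer's theorem (I3) fires (x = -1; c = 19/2 equals 1+a-b for upper {-11/2, 3}: listed pattern). Its exact value is (-984555/131072) * pi.

Structural cue: from the first term -9/2: the factorial ratio (C = -9/2, x = -1) (k+a-1)!/(a-1)! is a rising factorial (a)_k.
Step ratio: r(k) = (-1) * (k-11/2) (k+3) / [(k+19/2) (k+1)] - rational; roots negated = parameters, x = (-1), C = -9/2.


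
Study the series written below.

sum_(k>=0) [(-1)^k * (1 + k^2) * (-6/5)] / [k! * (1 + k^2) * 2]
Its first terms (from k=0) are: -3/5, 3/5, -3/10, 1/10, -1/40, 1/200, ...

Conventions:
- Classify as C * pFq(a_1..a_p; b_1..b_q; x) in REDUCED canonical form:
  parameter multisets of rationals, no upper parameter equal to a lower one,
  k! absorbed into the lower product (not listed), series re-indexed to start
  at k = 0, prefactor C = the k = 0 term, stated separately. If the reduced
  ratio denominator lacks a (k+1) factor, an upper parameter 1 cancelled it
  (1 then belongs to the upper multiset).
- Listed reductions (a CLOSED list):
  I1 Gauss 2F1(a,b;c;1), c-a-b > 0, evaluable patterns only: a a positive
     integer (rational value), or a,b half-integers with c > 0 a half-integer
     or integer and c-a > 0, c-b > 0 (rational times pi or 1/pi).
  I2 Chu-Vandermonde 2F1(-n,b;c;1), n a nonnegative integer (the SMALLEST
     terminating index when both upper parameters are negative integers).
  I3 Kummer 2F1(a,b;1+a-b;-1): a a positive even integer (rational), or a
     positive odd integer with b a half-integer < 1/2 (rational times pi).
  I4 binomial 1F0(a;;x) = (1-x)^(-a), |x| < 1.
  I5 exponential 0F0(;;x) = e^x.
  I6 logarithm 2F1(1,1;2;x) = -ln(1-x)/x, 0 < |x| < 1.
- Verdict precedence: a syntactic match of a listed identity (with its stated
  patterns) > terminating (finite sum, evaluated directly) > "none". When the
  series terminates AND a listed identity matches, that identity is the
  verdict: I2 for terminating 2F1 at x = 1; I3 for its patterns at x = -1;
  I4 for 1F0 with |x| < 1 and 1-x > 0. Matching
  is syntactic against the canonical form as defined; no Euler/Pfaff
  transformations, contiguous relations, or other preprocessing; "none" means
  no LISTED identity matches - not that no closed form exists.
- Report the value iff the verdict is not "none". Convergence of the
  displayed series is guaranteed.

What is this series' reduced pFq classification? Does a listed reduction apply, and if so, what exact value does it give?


Classification (C = -3/5): 0F0 with upper {-}, lower {-}, argument x = -1. Verdict at x = -1: the exponential series (I5) matches (the 0F0 exponential series at x = -1). Exact value: (-3/5) * e^(-1).

The tell: t_0 = -3/5 here, and the constant factors (C = -3/5) combine into one prefactor.
Step ratio: r(k) = (-1) * 1 / [(k+1)] - rational in k, leading ratio (-1); with t_0 = -3/5, classification follows.


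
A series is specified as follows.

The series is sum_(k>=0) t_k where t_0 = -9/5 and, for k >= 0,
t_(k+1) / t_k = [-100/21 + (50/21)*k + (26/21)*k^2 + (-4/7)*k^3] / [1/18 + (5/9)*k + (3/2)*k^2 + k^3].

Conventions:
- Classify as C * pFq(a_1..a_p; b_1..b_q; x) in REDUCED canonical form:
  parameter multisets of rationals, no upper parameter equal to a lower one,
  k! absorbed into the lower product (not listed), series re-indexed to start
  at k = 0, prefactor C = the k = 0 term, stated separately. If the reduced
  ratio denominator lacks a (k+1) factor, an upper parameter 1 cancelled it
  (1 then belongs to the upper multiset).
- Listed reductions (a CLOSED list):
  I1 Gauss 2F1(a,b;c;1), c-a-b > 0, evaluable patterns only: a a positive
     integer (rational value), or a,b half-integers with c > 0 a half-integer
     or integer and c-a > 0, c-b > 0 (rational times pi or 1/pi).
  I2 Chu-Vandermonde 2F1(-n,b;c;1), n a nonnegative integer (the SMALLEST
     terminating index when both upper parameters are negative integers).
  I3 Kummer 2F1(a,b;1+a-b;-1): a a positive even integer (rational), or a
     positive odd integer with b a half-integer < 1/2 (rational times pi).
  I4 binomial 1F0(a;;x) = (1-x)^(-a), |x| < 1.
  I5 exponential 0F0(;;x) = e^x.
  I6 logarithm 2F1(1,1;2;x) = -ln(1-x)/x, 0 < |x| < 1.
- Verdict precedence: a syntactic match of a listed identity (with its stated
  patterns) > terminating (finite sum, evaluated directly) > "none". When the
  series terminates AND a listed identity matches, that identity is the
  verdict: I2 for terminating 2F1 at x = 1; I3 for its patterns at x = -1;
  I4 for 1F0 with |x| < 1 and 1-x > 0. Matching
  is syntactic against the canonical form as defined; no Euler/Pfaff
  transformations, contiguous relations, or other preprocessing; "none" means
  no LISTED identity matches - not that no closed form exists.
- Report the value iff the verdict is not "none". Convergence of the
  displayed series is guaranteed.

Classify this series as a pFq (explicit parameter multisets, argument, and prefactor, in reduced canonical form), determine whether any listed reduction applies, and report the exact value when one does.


At argument -4/7: a 3F2 with upper {-5/2, -5/3, 2}, lower {1/6, 1/3}, scaled by C = -9/5. Verdict: none. A 3F2 with upper {-5/2, -5/3, 2} fits none of I1-I6 at x = -4/7; the sum runs forever.

Structural cue: x = (-4/7) and factor the ratio over Q (prefactor -9/5): negated roots = parameters.
Step ratio: r(k) = (-4/7) * (k-5/2) (k-5/3) (k+2) / [(k+1/6) (k+1/3) (k+1)] ; factor over Q: parameters, x = (-4/7), and C = -9/5.


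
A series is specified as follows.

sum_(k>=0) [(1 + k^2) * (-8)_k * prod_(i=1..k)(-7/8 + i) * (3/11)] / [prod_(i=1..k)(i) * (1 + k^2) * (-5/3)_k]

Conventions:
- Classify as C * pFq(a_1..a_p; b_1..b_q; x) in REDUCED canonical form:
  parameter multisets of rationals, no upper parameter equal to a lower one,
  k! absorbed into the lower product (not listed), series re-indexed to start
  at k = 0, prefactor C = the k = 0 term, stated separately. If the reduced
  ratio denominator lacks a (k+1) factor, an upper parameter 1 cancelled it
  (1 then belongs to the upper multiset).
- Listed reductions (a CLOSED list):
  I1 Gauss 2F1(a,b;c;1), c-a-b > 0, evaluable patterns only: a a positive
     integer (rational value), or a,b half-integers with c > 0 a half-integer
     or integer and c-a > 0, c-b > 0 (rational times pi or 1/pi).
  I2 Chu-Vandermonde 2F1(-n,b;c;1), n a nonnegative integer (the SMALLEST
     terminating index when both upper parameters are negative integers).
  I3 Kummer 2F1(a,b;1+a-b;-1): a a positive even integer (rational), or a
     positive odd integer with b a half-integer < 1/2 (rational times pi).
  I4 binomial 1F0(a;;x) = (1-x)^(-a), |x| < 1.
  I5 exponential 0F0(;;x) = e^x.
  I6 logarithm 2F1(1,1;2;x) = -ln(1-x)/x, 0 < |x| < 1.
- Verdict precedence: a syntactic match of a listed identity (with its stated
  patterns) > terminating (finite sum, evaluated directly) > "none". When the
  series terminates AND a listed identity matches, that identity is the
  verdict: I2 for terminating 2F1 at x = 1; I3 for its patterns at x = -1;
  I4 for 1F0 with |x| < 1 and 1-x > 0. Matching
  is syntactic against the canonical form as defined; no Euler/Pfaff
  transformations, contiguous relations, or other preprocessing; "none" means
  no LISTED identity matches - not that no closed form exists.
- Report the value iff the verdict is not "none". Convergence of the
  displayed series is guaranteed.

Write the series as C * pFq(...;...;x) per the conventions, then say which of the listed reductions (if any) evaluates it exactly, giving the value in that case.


x = 1 here; the reduced form reads 2F1, upper {-8, 1/8}, lower {-5/3}, C = 3/11. Verdict: Vandermonde's identity (I2) fires (terminating 2F1 at x = 1 with n = 8, b = 1/8, c = -5/3). Value: 9512147175/55834574848.

First insight: with t_0 = 3/11, the product of the first k integers (C = 3/11) is k!.
Step ratio: r(k) = 1 * (k-8) (k+1/8) / [(k-5/3) (k+1)] - rational in k, leading ratio 1; with t_0 = 3/11, classification follows.


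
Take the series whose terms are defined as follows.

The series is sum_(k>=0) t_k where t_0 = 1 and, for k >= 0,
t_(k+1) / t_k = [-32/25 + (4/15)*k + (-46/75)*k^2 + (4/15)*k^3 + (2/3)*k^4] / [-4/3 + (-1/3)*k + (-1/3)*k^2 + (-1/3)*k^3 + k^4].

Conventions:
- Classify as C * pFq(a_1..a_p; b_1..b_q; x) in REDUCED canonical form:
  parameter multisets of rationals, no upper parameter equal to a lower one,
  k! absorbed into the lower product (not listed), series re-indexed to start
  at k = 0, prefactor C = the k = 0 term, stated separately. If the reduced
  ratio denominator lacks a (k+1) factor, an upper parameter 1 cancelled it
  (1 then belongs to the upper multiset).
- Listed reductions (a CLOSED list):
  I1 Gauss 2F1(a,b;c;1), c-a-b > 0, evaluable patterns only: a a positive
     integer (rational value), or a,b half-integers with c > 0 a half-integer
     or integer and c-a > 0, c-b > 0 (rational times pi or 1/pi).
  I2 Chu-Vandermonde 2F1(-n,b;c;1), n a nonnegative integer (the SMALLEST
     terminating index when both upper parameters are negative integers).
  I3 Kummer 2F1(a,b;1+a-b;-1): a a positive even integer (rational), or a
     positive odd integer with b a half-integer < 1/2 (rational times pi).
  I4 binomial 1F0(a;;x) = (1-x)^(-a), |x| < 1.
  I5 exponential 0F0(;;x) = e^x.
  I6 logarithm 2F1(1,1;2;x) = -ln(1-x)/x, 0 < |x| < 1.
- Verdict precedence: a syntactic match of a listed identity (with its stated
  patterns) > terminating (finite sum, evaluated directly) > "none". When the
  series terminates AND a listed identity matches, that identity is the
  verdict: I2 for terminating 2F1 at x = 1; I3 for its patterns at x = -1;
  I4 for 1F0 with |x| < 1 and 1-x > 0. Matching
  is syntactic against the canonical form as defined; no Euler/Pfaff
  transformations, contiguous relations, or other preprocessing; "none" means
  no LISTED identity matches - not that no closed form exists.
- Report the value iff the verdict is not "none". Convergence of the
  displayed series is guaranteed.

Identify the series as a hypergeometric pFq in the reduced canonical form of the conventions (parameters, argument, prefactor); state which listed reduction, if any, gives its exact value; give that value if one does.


At argument 2/3: a 2F1 with upper {-6/5, 8/5}, lower {-4/3}, scaled by C = 1. Verdict: none - this 2F1 at x = 2/3 matches no listed pattern, and upper {-6/5, 8/5} holds no stopper.

Key step: t_0 being 1, roots of the ratio polynomials (C = 1) are the negated parameters.
Consecutive-term ratio: r(k) = (2/3) * (k-6/5) (k+8/5) / [(k-4/3) (k+1)] - rational in k, leading ratio (2/3); with t_0 = 1, classification follows.
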